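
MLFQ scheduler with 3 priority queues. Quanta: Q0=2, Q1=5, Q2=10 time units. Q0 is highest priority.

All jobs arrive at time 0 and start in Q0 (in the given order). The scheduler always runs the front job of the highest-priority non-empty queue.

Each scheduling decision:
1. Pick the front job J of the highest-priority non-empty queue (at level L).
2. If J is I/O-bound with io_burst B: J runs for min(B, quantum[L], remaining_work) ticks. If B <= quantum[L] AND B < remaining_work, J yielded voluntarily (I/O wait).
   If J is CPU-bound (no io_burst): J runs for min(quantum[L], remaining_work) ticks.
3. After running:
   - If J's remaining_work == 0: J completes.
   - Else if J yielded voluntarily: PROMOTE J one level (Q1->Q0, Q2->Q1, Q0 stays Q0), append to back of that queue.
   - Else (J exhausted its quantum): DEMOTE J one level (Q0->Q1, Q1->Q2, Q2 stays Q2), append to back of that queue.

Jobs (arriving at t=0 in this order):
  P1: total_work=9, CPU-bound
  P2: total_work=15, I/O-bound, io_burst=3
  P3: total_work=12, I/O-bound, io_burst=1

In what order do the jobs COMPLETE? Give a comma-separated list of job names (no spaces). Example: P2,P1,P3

Answer: P3,P2,P1

Derivation:
t=0-2: P1@Q0 runs 2, rem=7, quantum used, demote→Q1. Q0=[P2,P3] Q1=[P1] Q2=[]
t=2-4: P2@Q0 runs 2, rem=13, quantum used, demote→Q1. Q0=[P3] Q1=[P1,P2] Q2=[]
t=4-5: P3@Q0 runs 1, rem=11, I/O yield, promote→Q0. Q0=[P3] Q1=[P1,P2] Q2=[]
t=5-6: P3@Q0 runs 1, rem=10, I/O yield, promote→Q0. Q0=[P3] Q1=[P1,P2] Q2=[]
t=6-7: P3@Q0 runs 1, rem=9, I/O yield, promote→Q0. Q0=[P3] Q1=[P1,P2] Q2=[]
t=7-8: P3@Q0 runs 1, rem=8, I/O yield, promote→Q0. Q0=[P3] Q1=[P1,P2] Q2=[]
t=8-9: P3@Q0 runs 1, rem=7, I/O yield, promote→Q0. Q0=[P3] Q1=[P1,P2] Q2=[]
t=9-10: P3@Q0 runs 1, rem=6, I/O yield, promote→Q0. Q0=[P3] Q1=[P1,P2] Q2=[]
t=10-11: P3@Q0 runs 1, rem=5, I/O yield, promote→Q0. Q0=[P3] Q1=[P1,P2] Q2=[]
t=11-12: P3@Q0 runs 1, rem=4, I/O yield, promote→Q0. Q0=[P3] Q1=[P1,P2] Q2=[]
t=12-13: P3@Q0 runs 1, rem=3, I/O yield, promote→Q0. Q0=[P3] Q1=[P1,P2] Q2=[]
t=13-14: P3@Q0 runs 1, rem=2, I/O yield, promote→Q0. Q0=[P3] Q1=[P1,P2] Q2=[]
t=14-15: P3@Q0 runs 1, rem=1, I/O yield, promote→Q0. Q0=[P3] Q1=[P1,P2] Q2=[]
t=15-16: P3@Q0 runs 1, rem=0, completes. Q0=[] Q1=[P1,P2] Q2=[]
t=16-21: P1@Q1 runs 5, rem=2, quantum used, demote→Q2. Q0=[] Q1=[P2] Q2=[P1]
t=21-24: P2@Q1 runs 3, rem=10, I/O yield, promote→Q0. Q0=[P2] Q1=[] Q2=[P1]
t=24-26: P2@Q0 runs 2, rem=8, quantum used, demote→Q1. Q0=[] Q1=[P2] Q2=[P1]
t=26-29: P2@Q1 runs 3, rem=5, I/O yield, promote→Q0. Q0=[P2] Q1=[] Q2=[P1]
t=29-31: P2@Q0 runs 2, rem=3, quantum used, demote→Q1. Q0=[] Q1=[P2] Q2=[P1]
t=31-34: P2@Q1 runs 3, rem=0, completes. Q0=[] Q1=[] Q2=[P1]
t=34-36: P1@Q2 runs 2, rem=0, completes. Q0=[] Q1=[] Q2=[]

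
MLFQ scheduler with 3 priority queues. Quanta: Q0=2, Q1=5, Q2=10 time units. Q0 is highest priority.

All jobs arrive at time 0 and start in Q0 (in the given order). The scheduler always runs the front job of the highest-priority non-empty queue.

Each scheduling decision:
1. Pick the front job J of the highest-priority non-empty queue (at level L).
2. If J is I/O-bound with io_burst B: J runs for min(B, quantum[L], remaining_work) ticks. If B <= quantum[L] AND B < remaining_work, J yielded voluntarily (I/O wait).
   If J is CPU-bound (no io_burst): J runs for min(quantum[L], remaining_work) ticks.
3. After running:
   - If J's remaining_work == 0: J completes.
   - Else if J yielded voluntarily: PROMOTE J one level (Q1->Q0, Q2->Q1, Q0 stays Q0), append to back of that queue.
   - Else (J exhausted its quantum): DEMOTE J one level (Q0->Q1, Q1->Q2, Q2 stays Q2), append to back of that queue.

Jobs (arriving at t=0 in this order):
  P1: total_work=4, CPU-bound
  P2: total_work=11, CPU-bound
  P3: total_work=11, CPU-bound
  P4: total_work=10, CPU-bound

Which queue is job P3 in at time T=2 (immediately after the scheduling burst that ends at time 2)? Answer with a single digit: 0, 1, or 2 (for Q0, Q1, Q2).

Answer: 0

Derivation:
t=0-2: P1@Q0 runs 2, rem=2, quantum used, demote→Q1. Q0=[P2,P3,P4] Q1=[P1] Q2=[]
t=2-4: P2@Q0 runs 2, rem=9, quantum used, demote→Q1. Q0=[P3,P4] Q1=[P1,P2] Q2=[]
t=4-6: P3@Q0 runs 2, rem=9, quantum used, demote→Q1. Q0=[P4] Q1=[P1,P2,P3] Q2=[]
t=6-8: P4@Q0 runs 2, rem=8, quantum used, demote→Q1. Q0=[] Q1=[P1,P2,P3,P4] Q2=[]
t=8-10: P1@Q1 runs 2, rem=0, completes. Q0=[] Q1=[P2,P3,P4] Q2=[]
t=10-15: P2@Q1 runs 5, rem=4, quantum used, demote→Q2. Q0=[] Q1=[P3,P4] Q2=[P2]
t=15-20: P3@Q1 runs 5, rem=4, quantum used, demote→Q2. Q0=[] Q1=[P4] Q2=[P2,P3]
t=20-25: P4@Q1 runs 5, rem=3, quantum used, demote→Q2. Q0=[] Q1=[] Q2=[P2,P3,P4]
t=25-29: P2@Q2 runs 4, rem=0, completes. Q0=[] Q1=[] Q2=[P3,P4]
t=29-33: P3@Q2 runs 4, rem=0, completes. Q0=[] Q1=[] Q2=[P4]
t=33-36: P4@Q2 runs 3, rem=0, completes. Q0=[] Q1=[] Q2=[]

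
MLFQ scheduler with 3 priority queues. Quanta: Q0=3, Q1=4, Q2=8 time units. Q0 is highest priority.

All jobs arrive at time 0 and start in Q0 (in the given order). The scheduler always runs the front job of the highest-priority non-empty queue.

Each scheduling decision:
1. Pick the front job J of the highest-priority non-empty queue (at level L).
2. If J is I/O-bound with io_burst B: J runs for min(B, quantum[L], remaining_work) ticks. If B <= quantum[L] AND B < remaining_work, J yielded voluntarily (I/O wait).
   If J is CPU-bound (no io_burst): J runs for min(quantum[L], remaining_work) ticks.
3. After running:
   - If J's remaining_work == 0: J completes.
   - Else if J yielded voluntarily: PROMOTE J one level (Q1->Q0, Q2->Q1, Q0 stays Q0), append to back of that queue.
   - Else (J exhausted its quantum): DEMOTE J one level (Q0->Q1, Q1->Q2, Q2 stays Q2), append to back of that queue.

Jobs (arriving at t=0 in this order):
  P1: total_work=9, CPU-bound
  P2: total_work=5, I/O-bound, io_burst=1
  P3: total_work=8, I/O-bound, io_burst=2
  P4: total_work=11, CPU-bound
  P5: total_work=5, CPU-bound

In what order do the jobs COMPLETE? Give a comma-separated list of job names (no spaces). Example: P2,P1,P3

t=0-3: P1@Q0 runs 3, rem=6, quantum used, demote→Q1. Q0=[P2,P3,P4,P5] Q1=[P1] Q2=[]
t=3-4: P2@Q0 runs 1, rem=4, I/O yield, promote→Q0. Q0=[P3,P4,P5,P2] Q1=[P1] Q2=[]
t=4-6: P3@Q0 runs 2, rem=6, I/O yield, promote→Q0. Q0=[P4,P5,P2,P3] Q1=[P1] Q2=[]
t=6-9: P4@Q0 runs 3, rem=8, quantum used, demote→Q1. Q0=[P5,P2,P3] Q1=[P1,P4] Q2=[]
t=9-12: P5@Q0 runs 3, rem=2, quantum used, demote→Q1. Q0=[P2,P3] Q1=[P1,P4,P5] Q2=[]
t=12-13: P2@Q0 runs 1, rem=3, I/O yield, promote→Q0. Q0=[P3,P2] Q1=[P1,P4,P5] Q2=[]
t=13-15: P3@Q0 runs 2, rem=4, I/O yield, promote→Q0. Q0=[P2,P3] Q1=[P1,P4,P5] Q2=[]
t=15-16: P2@Q0 runs 1, rem=2, I/O yield, promote→Q0. Q0=[P3,P2] Q1=[P1,P4,P5] Q2=[]
t=16-18: P3@Q0 runs 2, rem=2, I/O yield, promote→Q0. Q0=[P2,P3] Q1=[P1,P4,P5] Q2=[]
t=18-19: P2@Q0 runs 1, rem=1, I/O yield, promote→Q0. Q0=[P3,P2] Q1=[P1,P4,P5] Q2=[]
t=19-21: P3@Q0 runs 2, rem=0, completes. Q0=[P2] Q1=[P1,P4,P5] Q2=[]
t=21-22: P2@Q0 runs 1, rem=0, completes. Q0=[] Q1=[P1,P4,P5] Q2=[]
t=22-26: P1@Q1 runs 4, rem=2, quantum used, demote→Q2. Q0=[] Q1=[P4,P5] Q2=[P1]
t=26-30: P4@Q1 runs 4, rem=4, quantum used, demote→Q2. Q0=[] Q1=[P5] Q2=[P1,P4]
t=30-32: P5@Q1 runs 2, rem=0, completes. Q0=[] Q1=[] Q2=[P1,P4]
t=32-34: P1@Q2 runs 2, rem=0, completes. Q0=[] Q1=[] Q2=[P4]
t=34-38: P4@Q2 runs 4, rem=0, completes. Q0=[] Q1=[] Q2=[]

Answer: P3,P2,P5,P1,P4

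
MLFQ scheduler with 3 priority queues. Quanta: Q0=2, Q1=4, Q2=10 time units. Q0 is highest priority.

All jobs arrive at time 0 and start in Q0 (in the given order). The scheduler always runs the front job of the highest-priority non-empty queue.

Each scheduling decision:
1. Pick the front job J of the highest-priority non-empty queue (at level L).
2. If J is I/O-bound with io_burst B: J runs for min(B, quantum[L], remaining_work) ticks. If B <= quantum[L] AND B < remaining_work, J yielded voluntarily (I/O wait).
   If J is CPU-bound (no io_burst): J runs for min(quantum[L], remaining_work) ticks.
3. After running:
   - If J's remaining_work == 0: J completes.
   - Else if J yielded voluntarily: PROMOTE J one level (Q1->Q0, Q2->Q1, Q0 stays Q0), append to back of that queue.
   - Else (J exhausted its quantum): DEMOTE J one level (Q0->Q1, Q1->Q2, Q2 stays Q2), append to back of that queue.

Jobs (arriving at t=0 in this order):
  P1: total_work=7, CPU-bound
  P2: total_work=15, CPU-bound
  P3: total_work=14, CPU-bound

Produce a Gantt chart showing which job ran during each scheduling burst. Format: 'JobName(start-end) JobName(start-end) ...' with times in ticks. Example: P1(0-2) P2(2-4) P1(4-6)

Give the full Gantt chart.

t=0-2: P1@Q0 runs 2, rem=5, quantum used, demote→Q1. Q0=[P2,P3] Q1=[P1] Q2=[]
t=2-4: P2@Q0 runs 2, rem=13, quantum used, demote→Q1. Q0=[P3] Q1=[P1,P2] Q2=[]
t=4-6: P3@Q0 runs 2, rem=12, quantum used, demote→Q1. Q0=[] Q1=[P1,P2,P3] Q2=[]
t=6-10: P1@Q1 runs 4, rem=1, quantum used, demote→Q2. Q0=[] Q1=[P2,P3] Q2=[P1]
t=10-14: P2@Q1 runs 4, rem=9, quantum used, demote→Q2. Q0=[] Q1=[P3] Q2=[P1,P2]
t=14-18: P3@Q1 runs 4, rem=8, quantum used, demote→Q2. Q0=[] Q1=[] Q2=[P1,P2,P3]
t=18-19: P1@Q2 runs 1, rem=0, completes. Q0=[] Q1=[] Q2=[P2,P3]
t=19-28: P2@Q2 runs 9, rem=0, completes. Q0=[] Q1=[] Q2=[P3]
t=28-36: P3@Q2 runs 8, rem=0, completes. Q0=[] Q1=[] Q2=[]

Answer: P1(0-2) P2(2-4) P3(4-6) P1(6-10) P2(10-14) P3(14-18) P1(18-19) P2(19-28) P3(28-36)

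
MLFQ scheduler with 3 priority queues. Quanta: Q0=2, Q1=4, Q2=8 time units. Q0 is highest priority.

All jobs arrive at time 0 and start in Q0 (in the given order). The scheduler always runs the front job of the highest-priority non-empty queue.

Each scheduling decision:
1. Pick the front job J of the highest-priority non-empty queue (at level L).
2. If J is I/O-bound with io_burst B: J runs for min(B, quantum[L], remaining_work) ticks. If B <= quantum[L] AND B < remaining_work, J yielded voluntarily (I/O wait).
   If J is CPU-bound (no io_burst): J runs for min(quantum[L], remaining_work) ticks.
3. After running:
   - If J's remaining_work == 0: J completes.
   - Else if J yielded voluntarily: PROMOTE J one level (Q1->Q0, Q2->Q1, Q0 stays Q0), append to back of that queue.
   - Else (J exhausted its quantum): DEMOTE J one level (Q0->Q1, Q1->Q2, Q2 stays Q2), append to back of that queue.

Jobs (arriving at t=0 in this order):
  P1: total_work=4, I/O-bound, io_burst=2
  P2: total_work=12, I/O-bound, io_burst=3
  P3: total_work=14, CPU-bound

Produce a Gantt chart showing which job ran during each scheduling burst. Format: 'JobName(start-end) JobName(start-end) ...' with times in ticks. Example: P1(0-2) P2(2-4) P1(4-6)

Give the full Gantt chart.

t=0-2: P1@Q0 runs 2, rem=2, I/O yield, promote→Q0. Q0=[P2,P3,P1] Q1=[] Q2=[]
t=2-4: P2@Q0 runs 2, rem=10, quantum used, demote→Q1. Q0=[P3,P1] Q1=[P2] Q2=[]
t=4-6: P3@Q0 runs 2, rem=12, quantum used, demote→Q1. Q0=[P1] Q1=[P2,P3] Q2=[]
t=6-8: P1@Q0 runs 2, rem=0, completes. Q0=[] Q1=[P2,P3] Q2=[]
t=8-11: P2@Q1 runs 3, rem=7, I/O yield, promote→Q0. Q0=[P2] Q1=[P3] Q2=[]
t=11-13: P2@Q0 runs 2, rem=5, quantum used, demote→Q1. Q0=[] Q1=[P3,P2] Q2=[]
t=13-17: P3@Q1 runs 4, rem=8, quantum used, demote→Q2. Q0=[] Q1=[P2] Q2=[P3]
t=17-20: P2@Q1 runs 3, rem=2, I/O yield, promote→Q0. Q0=[P2] Q1=[] Q2=[P3]
t=20-22: P2@Q0 runs 2, rem=0, completes. Q0=[] Q1=[] Q2=[P3]
t=22-30: P3@Q2 runs 8, rem=0, completes. Q0=[] Q1=[] Q2=[]

Answer: P1(0-2) P2(2-4) P3(4-6) P1(6-8) P2(8-11) P2(11-13) P3(13-17) P2(17-20) P2(20-22) P3(22-30)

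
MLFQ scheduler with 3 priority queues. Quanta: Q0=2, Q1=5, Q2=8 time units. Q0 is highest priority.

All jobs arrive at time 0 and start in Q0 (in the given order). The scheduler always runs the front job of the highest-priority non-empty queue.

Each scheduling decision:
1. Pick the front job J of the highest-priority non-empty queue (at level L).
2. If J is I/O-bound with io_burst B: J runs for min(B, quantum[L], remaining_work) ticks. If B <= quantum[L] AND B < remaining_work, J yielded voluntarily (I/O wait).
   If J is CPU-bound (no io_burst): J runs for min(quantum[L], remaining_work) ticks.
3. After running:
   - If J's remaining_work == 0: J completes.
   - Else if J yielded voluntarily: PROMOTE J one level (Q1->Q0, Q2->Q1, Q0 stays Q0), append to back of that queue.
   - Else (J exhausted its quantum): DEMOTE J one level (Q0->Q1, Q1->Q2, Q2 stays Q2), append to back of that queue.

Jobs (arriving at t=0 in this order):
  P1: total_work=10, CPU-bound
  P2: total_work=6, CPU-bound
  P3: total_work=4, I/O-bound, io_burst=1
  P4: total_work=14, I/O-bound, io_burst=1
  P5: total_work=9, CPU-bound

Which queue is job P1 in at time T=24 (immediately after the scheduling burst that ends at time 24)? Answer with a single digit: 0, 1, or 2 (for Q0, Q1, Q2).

Answer: 1

Derivation:
t=0-2: P1@Q0 runs 2, rem=8, quantum used, demote→Q1. Q0=[P2,P3,P4,P5] Q1=[P1] Q2=[]
t=2-4: P2@Q0 runs 2, rem=4, quantum used, demote→Q1. Q0=[P3,P4,P5] Q1=[P1,P2] Q2=[]
t=4-5: P3@Q0 runs 1, rem=3, I/O yield, promote→Q0. Q0=[P4,P5,P3] Q1=[P1,P2] Q2=[]
t=5-6: P4@Q0 runs 1, rem=13, I/O yield, promote→Q0. Q0=[P5,P3,P4] Q1=[P1,P2] Q2=[]
t=6-8: P5@Q0 runs 2, rem=7, quantum used, demote→Q1. Q0=[P3,P4] Q1=[P1,P2,P5] Q2=[]
t=8-9: P3@Q0 runs 1, rem=2, I/O yield, promote→Q0. Q0=[P4,P3] Q1=[P1,P2,P5] Q2=[]
t=9-10: P4@Q0 runs 1, rem=12, I/O yield, promote→Q0. Q0=[P3,P4] Q1=[P1,P2,P5] Q2=[]
t=10-11: P3@Q0 runs 1, rem=1, I/O yield, promote→Q0. Q0=[P4,P3] Q1=[P1,P2,P5] Q2=[]
t=11-12: P4@Q0 runs 1, rem=11, I/O yield, promote→Q0. Q0=[P3,P4] Q1=[P1,P2,P5] Q2=[]
t=12-13: P3@Q0 runs 1, rem=0, completes. Q0=[P4] Q1=[P1,P2,P5] Q2=[]
t=13-14: P4@Q0 runs 1, rem=10, I/O yield, promote→Q0. Q0=[P4] Q1=[P1,P2,P5] Q2=[]
t=14-15: P4@Q0 runs 1, rem=9, I/O yield, promote→Q0. Q0=[P4] Q1=[P1,P2,P5] Q2=[]
t=15-16: P4@Q0 runs 1, rem=8, I/O yield, promote→Q0. Q0=[P4] Q1=[P1,P2,P5] Q2=[]
t=16-17: P4@Q0 runs 1, rem=7, I/O yield, promote→Q0. Q0=[P4] Q1=[P1,P2,P5] Q2=[]
t=17-18: P4@Q0 runs 1, rem=6, I/O yield, promote→Q0. Q0=[P4] Q1=[P1,P2,P5] Q2=[]
t=18-19: P4@Q0 runs 1, rem=5, I/O yield, promote→Q0. Q0=[P4] Q1=[P1,P2,P5] Q2=[]
t=19-20: P4@Q0 runs 1, rem=4, I/O yield, promote→Q0. Q0=[P4] Q1=[P1,P2,P5] Q2=[]
t=20-21: P4@Q0 runs 1, rem=3, I/O yield, promote→Q0. Q0=[P4] Q1=[P1,P2,P5] Q2=[]
t=21-22: P4@Q0 runs 1, rem=2, I/O yield, promote→Q0. Q0=[P4] Q1=[P1,P2,P5] Q2=[]
t=22-23: P4@Q0 runs 1, rem=1, I/O yield, promote→Q0. Q0=[P4] Q1=[P1,P2,P5] Q2=[]
t=23-24: P4@Q0 runs 1, rem=0, completes. Q0=[] Q1=[P1,P2,P5] Q2=[]
t=24-29: P1@Q1 runs 5, rem=3, quantum used, demote→Q2. Q0=[] Q1=[P2,P5] Q2=[P1]
t=29-33: P2@Q1 runs 4, rem=0, completes. Q0=[] Q1=[P5] Q2=[P1]
t=33-38: P5@Q1 runs 5, rem=2, quantum used, demote→Q2. Q0=[] Q1=[] Q2=[P1,P5]
t=38-41: P1@Q2 runs 3, rem=0, completes. Q0=[] Q1=[] Q2=[P5]
t=41-43: P5@Q2 runs 2, rem=0, completes. Q0=[] Q1=[] Q2=[]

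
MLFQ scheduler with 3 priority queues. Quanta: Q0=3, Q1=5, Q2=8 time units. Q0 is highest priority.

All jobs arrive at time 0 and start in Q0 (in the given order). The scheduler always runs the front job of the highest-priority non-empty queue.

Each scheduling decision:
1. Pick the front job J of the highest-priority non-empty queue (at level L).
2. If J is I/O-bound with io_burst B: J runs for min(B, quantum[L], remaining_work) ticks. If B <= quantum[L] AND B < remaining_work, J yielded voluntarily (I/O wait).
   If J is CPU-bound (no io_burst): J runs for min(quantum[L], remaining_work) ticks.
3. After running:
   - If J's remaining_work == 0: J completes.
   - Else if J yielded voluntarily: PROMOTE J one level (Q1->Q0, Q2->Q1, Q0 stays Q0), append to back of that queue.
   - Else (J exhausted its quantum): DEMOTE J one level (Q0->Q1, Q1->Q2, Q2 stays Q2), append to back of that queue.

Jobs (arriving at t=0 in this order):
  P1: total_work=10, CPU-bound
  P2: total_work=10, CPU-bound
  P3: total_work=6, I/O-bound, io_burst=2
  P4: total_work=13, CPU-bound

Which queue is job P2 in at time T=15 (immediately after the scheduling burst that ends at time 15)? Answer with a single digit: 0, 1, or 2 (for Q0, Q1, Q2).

t=0-3: P1@Q0 runs 3, rem=7, quantum used, demote→Q1. Q0=[P2,P3,P4] Q1=[P1] Q2=[]
t=3-6: P2@Q0 runs 3, rem=7, quantum used, demote→Q1. Q0=[P3,P4] Q1=[P1,P2] Q2=[]
t=6-8: P3@Q0 runs 2, rem=4, I/O yield, promote→Q0. Q0=[P4,P3] Q1=[P1,P2] Q2=[]
t=8-11: P4@Q0 runs 3, rem=10, quantum used, demote→Q1. Q0=[P3] Q1=[P1,P2,P4] Q2=[]
t=11-13: P3@Q0 runs 2, rem=2, I/O yield, promote→Q0. Q0=[P3] Q1=[P1,P2,P4] Q2=[]
t=13-15: P3@Q0 runs 2, rem=0, completes. Q0=[] Q1=[P1,P2,P4] Q2=[]
t=15-20: P1@Q1 runs 5, rem=2, quantum used, demote→Q2. Q0=[] Q1=[P2,P4] Q2=[P1]
t=20-25: P2@Q1 runs 5, rem=2, quantum used, demote→Q2. Q0=[] Q1=[P4] Q2=[P1,P2]
t=25-30: P4@Q1 runs 5, rem=5, quantum used, demote→Q2. Q0=[] Q1=[] Q2=[P1,P2,P4]
t=30-32: P1@Q2 runs 2, rem=0, completes. Q0=[] Q1=[] Q2=[P2,P4]
t=32-34: P2@Q2 runs 2, rem=0, completes. Q0=[] Q1=[] Q2=[P4]
t=34-39: P4@Q2 runs 5, rem=0, completes. Q0=[] Q1=[] Q2=[]

Answer: 1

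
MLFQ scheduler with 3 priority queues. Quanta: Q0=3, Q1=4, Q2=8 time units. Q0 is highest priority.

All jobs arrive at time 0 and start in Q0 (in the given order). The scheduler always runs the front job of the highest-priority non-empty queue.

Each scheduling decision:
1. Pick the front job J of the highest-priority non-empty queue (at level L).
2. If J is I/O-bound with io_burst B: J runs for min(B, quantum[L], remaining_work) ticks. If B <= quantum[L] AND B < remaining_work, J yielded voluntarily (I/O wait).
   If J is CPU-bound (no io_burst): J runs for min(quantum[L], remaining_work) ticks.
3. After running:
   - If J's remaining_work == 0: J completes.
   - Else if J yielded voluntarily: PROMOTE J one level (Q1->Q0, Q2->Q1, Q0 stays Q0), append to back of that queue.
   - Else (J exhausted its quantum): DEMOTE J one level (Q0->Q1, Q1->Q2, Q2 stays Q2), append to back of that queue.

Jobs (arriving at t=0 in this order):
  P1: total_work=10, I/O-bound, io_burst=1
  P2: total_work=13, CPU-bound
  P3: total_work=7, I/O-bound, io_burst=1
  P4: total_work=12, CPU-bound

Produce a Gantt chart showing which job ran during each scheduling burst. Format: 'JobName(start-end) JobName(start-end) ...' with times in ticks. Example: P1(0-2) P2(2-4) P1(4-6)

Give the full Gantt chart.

t=0-1: P1@Q0 runs 1, rem=9, I/O yield, promote→Q0. Q0=[P2,P3,P4,P1] Q1=[] Q2=[]
t=1-4: P2@Q0 runs 3, rem=10, quantum used, demote→Q1. Q0=[P3,P4,P1] Q1=[P2] Q2=[]
t=4-5: P3@Q0 runs 1, rem=6, I/O yield, promote→Q0. Q0=[P4,P1,P3] Q1=[P2] Q2=[]
t=5-8: P4@Q0 runs 3, rem=9, quantum used, demote→Q1. Q0=[P1,P3] Q1=[P2,P4] Q2=[]
t=8-9: P1@Q0 runs 1, rem=8, I/O yield, promote→Q0. Q0=[P3,P1] Q1=[P2,P4] Q2=[]
t=9-10: P3@Q0 runs 1, rem=5, I/O yield, promote→Q0. Q0=[P1,P3] Q1=[P2,P4] Q2=[]
t=10-11: P1@Q0 runs 1, rem=7, I/O yield, promote→Q0. Q0=[P3,P1] Q1=[P2,P4] Q2=[]
t=11-12: P3@Q0 runs 1, rem=4, I/O yield, promote→Q0. Q0=[P1,P3] Q1=[P2,P4] Q2=[]
t=12-13: P1@Q0 runs 1, rem=6, I/O yield, promote→Q0. Q0=[P3,P1] Q1=[P2,P4] Q2=[]
t=13-14: P3@Q0 runs 1, rem=3, I/O yield, promote→Q0. Q0=[P1,P3] Q1=[P2,P4] Q2=[]
t=14-15: P1@Q0 runs 1, rem=5, I/O yield, promote→Q0. Q0=[P3,P1] Q1=[P2,P4] Q2=[]
t=15-16: P3@Q0 runs 1, rem=2, I/O yield, promote→Q0. Q0=[P1,P3] Q1=[P2,P4] Q2=[]
t=16-17: P1@Q0 runs 1, rem=4, I/O yield, promote→Q0. Q0=[P3,P1] Q1=[P2,P4] Q2=[]
t=17-18: P3@Q0 runs 1, rem=1, I/O yield, promote→Q0. Q0=[P1,P3] Q1=[P2,P4] Q2=[]
t=18-19: P1@Q0 runs 1, rem=3, I/O yield, promote→Q0. Q0=[P3,P1] Q1=[P2,P4] Q2=[]
t=19-20: P3@Q0 runs 1, rem=0, completes. Q0=[P1] Q1=[P2,P4] Q2=[]
t=20-21: P1@Q0 runs 1, rem=2, I/O yield, promote→Q0. Q0=[P1] Q1=[P2,P4] Q2=[]
t=21-22: P1@Q0 runs 1, rem=1, I/O yield, promote→Q0. Q0=[P1] Q1=[P2,P4] Q2=[]
t=22-23: P1@Q0 runs 1, rem=0, completes. Q0=[] Q1=[P2,P4] Q2=[]
t=23-27: P2@Q1 runs 4, rem=6, quantum used, demote→Q2. Q0=[] Q1=[P4] Q2=[P2]
t=27-31: P4@Q1 runs 4, rem=5, quantum used, demote→Q2. Q0=[] Q1=[] Q2=[P2,P4]
t=31-37: P2@Q2 runs 6, rem=0, completes. Q0=[] Q1=[] Q2=[P4]
t=37-42: P4@Q2 runs 5, rem=0, completes. Q0=[] Q1=[] Q2=[]

Answer: P1(0-1) P2(1-4) P3(4-5) P4(5-8) P1(8-9) P3(9-10) P1(10-11) P3(11-12) P1(12-13) P3(13-14) P1(14-15) P3(15-16) P1(16-17) P3(17-18) P1(18-19) P3(19-20) P1(20-21) P1(21-22) P1(22-23) P2(23-27) P4(27-31) P2(31-37) P4(37-42)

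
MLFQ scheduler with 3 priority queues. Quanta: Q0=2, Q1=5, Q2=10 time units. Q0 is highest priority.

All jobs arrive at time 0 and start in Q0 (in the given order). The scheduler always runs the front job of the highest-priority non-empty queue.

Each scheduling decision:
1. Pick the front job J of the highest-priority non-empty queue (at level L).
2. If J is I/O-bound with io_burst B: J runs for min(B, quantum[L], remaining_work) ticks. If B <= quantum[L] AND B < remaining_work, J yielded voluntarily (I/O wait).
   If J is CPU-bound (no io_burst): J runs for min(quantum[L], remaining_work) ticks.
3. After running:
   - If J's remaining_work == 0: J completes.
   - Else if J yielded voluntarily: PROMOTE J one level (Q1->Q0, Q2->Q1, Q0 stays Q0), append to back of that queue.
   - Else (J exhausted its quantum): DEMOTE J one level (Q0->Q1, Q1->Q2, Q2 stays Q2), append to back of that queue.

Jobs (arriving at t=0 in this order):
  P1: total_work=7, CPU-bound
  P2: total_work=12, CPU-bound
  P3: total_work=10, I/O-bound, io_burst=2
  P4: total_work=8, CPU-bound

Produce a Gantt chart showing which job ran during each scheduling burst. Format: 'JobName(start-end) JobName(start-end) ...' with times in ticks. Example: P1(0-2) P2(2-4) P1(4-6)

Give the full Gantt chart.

Answer: P1(0-2) P2(2-4) P3(4-6) P4(6-8) P3(8-10) P3(10-12) P3(12-14) P3(14-16) P1(16-21) P2(21-26) P4(26-31) P2(31-36) P4(36-37)

Derivation:
t=0-2: P1@Q0 runs 2, rem=5, quantum used, demote→Q1. Q0=[P2,P3,P4] Q1=[P1] Q2=[]
t=2-4: P2@Q0 runs 2, rem=10, quantum used, demote→Q1. Q0=[P3,P4] Q1=[P1,P2] Q2=[]
t=4-6: P3@Q0 runs 2, rem=8, I/O yield, promote→Q0. Q0=[P4,P3] Q1=[P1,P2] Q2=[]
t=6-8: P4@Q0 runs 2, rem=6, quantum used, demote→Q1. Q0=[P3] Q1=[P1,P2,P4] Q2=[]
t=8-10: P3@Q0 runs 2, rem=6, I/O yield, promote→Q0. Q0=[P3] Q1=[P1,P2,P4] Q2=[]
t=10-12: P3@Q0 runs 2, rem=4, I/O yield, promote→Q0. Q0=[P3] Q1=[P1,P2,P4] Q2=[]
t=12-14: P3@Q0 runs 2, rem=2, I/O yield, promote→Q0. Q0=[P3] Q1=[P1,P2,P4] Q2=[]
t=14-16: P3@Q0 runs 2, rem=0, completes. Q0=[] Q1=[P1,P2,P4] Q2=[]
t=16-21: P1@Q1 runs 5, rem=0, completes. Q0=[] Q1=[P2,P4] Q2=[]
t=21-26: P2@Q1 runs 5, rem=5, quantum used, demote→Q2. Q0=[] Q1=[P4] Q2=[P2]
t=26-31: P4@Q1 runs 5, rem=1, quantum used, demote→Q2. Q0=[] Q1=[] Q2=[P2,P4]
t=31-36: P2@Q2 runs 5, rem=0, completes. Q0=[] Q1=[] Q2=[P4]
t=36-37: P4@Q2 runs 1, rem=0, completes. Q0=[] Q1=[] Q2=[]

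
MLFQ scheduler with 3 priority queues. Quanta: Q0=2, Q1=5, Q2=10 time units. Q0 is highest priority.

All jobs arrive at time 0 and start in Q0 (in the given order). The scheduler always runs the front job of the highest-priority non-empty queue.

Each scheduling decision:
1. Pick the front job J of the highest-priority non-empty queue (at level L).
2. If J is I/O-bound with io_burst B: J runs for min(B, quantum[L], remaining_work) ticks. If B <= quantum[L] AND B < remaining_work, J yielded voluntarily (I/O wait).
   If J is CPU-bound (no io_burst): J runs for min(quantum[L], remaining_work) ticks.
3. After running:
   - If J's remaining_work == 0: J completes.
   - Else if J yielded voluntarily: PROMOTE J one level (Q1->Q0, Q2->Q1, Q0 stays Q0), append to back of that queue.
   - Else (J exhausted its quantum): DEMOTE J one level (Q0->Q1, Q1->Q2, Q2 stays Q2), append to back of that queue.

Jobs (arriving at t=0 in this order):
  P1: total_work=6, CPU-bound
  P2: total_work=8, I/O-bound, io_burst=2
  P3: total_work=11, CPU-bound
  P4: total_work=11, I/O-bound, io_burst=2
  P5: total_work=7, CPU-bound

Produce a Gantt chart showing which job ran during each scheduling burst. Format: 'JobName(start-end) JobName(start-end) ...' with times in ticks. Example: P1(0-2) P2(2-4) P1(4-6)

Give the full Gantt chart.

Answer: P1(0-2) P2(2-4) P3(4-6) P4(6-8) P5(8-10) P2(10-12) P4(12-14) P2(14-16) P4(16-18) P2(18-20) P4(20-22) P4(22-24) P4(24-25) P1(25-29) P3(29-34) P5(34-39) P3(39-43)

Derivation:
t=0-2: P1@Q0 runs 2, rem=4, quantum used, demote→Q1. Q0=[P2,P3,P4,P5] Q1=[P1] Q2=[]
t=2-4: P2@Q0 runs 2, rem=6, I/O yield, promote→Q0. Q0=[P3,P4,P5,P2] Q1=[P1] Q2=[]
t=4-6: P3@Q0 runs 2, rem=9, quantum used, demote→Q1. Q0=[P4,P5,P2] Q1=[P1,P3] Q2=[]
t=6-8: P4@Q0 runs 2, rem=9, I/O yield, promote→Q0. Q0=[P5,P2,P4] Q1=[P1,P3] Q2=[]
t=8-10: P5@Q0 runs 2, rem=5, quantum used, demote→Q1. Q0=[P2,P4] Q1=[P1,P3,P5] Q2=[]
t=10-12: P2@Q0 runs 2, rem=4, I/O yield, promote→Q0. Q0=[P4,P2] Q1=[P1,P3,P5] Q2=[]
t=12-14: P4@Q0 runs 2, rem=7, I/O yield, promote→Q0. Q0=[P2,P4] Q1=[P1,P3,P5] Q2=[]
t=14-16: P2@Q0 runs 2, rem=2, I/O yield, promote→Q0. Q0=[P4,P2] Q1=[P1,P3,P5] Q2=[]
t=16-18: P4@Q0 runs 2, rem=5, I/O yield, promote→Q0. Q0=[P2,P4] Q1=[P1,P3,P5] Q2=[]
t=18-20: P2@Q0 runs 2, rem=0, completes. Q0=[P4] Q1=[P1,P3,P5] Q2=[]
t=20-22: P4@Q0 runs 2, rem=3, I/O yield, promote→Q0. Q0=[P4] Q1=[P1,P3,P5] Q2=[]
t=22-24: P4@Q0 runs 2, rem=1, I/O yield, promote→Q0. Q0=[P4] Q1=[P1,P3,P5] Q2=[]
t=24-25: P4@Q0 runs 1, rem=0, completes. Q0=[] Q1=[P1,P3,P5] Q2=[]
t=25-29: P1@Q1 runs 4, rem=0, completes. Q0=[] Q1=[P3,P5] Q2=[]
t=29-34: P3@Q1 runs 5, rem=4, quantum used, demote→Q2. Q0=[] Q1=[P5] Q2=[P3]
t=34-39: P5@Q1 runs 5, rem=0, completes. Q0=[] Q1=[] Q2=[P3]
t=39-43: P3@Q2 runs 4, rem=0, completes. Q0=[] Q1=[] Q2=[]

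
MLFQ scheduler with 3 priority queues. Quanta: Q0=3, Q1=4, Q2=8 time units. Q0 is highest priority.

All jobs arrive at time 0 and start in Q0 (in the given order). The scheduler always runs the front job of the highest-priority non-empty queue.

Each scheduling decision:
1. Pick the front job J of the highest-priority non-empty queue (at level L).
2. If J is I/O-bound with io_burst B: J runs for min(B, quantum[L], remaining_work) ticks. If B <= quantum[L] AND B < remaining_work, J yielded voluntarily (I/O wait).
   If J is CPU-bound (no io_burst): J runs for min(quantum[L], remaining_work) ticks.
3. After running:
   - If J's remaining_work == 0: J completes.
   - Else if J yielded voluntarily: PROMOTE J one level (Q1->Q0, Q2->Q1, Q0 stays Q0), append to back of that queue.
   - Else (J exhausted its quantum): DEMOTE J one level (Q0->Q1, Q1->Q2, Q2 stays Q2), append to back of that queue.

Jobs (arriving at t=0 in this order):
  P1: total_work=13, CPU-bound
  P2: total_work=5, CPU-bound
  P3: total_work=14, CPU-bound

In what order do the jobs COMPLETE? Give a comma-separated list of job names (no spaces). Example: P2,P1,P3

Answer: P2,P1,P3

Derivation:
t=0-3: P1@Q0 runs 3, rem=10, quantum used, demote→Q1. Q0=[P2,P3] Q1=[P1] Q2=[]
t=3-6: P2@Q0 runs 3, rem=2, quantum used, demote→Q1. Q0=[P3] Q1=[P1,P2] Q2=[]
t=6-9: P3@Q0 runs 3, rem=11, quantum used, demote→Q1. Q0=[] Q1=[P1,P2,P3] Q2=[]
t=9-13: P1@Q1 runs 4, rem=6, quantum used, demote→Q2. Q0=[] Q1=[P2,P3] Q2=[P1]
t=13-15: P2@Q1 runs 2, rem=0, completes. Q0=[] Q1=[P3] Q2=[P1]
t=15-19: P3@Q1 runs 4, rem=7, quantum used, demote→Q2. Q0=[] Q1=[] Q2=[P1,P3]
t=19-25: P1@Q2 runs 6, rem=0, completes. Q0=[] Q1=[] Q2=[P3]
t=25-32: P3@Q2 runs 7, rem=0, completes. Q0=[] Q1=[] Q2=[]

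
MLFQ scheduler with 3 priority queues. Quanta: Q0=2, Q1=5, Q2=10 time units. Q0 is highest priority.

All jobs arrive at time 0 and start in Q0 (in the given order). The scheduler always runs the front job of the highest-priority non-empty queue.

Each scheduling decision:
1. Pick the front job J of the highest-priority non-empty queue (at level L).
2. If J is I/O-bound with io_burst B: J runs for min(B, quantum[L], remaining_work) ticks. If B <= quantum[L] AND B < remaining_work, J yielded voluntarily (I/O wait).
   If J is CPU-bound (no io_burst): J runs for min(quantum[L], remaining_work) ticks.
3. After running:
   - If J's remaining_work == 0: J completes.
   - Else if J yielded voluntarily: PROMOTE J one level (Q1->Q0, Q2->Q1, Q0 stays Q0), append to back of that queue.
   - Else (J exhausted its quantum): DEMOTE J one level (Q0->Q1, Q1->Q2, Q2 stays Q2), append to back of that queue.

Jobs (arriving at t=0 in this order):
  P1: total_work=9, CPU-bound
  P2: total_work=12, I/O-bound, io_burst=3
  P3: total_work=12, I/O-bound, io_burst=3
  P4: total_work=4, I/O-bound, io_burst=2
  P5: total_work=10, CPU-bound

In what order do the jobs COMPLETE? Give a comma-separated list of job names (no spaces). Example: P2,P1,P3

t=0-2: P1@Q0 runs 2, rem=7, quantum used, demote→Q1. Q0=[P2,P3,P4,P5] Q1=[P1] Q2=[]
t=2-4: P2@Q0 runs 2, rem=10, quantum used, demote→Q1. Q0=[P3,P4,P5] Q1=[P1,P2] Q2=[]
t=4-6: P3@Q0 runs 2, rem=10, quantum used, demote→Q1. Q0=[P4,P5] Q1=[P1,P2,P3] Q2=[]
t=6-8: P4@Q0 runs 2, rem=2, I/O yield, promote→Q0. Q0=[P5,P4] Q1=[P1,P2,P3] Q2=[]
t=8-10: P5@Q0 runs 2, rem=8, quantum used, demote→Q1. Q0=[P4] Q1=[P1,P2,P3,P5] Q2=[]
t=10-12: P4@Q0 runs 2, rem=0, completes. Q0=[] Q1=[P1,P2,P3,P5] Q2=[]
t=12-17: P1@Q1 runs 5, rem=2, quantum used, demote→Q2. Q0=[] Q1=[P2,P3,P5] Q2=[P1]
t=17-20: P2@Q1 runs 3, rem=7, I/O yield, promote→Q0. Q0=[P2] Q1=[P3,P5] Q2=[P1]
t=20-22: P2@Q0 runs 2, rem=5, quantum used, demote→Q1. Q0=[] Q1=[P3,P5,P2] Q2=[P1]
t=22-25: P3@Q1 runs 3, rem=7, I/O yield, promote→Q0. Q0=[P3] Q1=[P5,P2] Q2=[P1]
t=25-27: P3@Q0 runs 2, rem=5, quantum used, demote→Q1. Q0=[] Q1=[P5,P2,P3] Q2=[P1]
t=27-32: P5@Q1 runs 5, rem=3, quantum used, demote→Q2. Q0=[] Q1=[P2,P3] Q2=[P1,P5]
t=32-35: P2@Q1 runs 3, rem=2, I/O yield, promote→Q0. Q0=[P2] Q1=[P3] Q2=[P1,P5]
t=35-37: P2@Q0 runs 2, rem=0, completes. Q0=[] Q1=[P3] Q2=[P1,P5]
t=37-40: P3@Q1 runs 3, rem=2, I/O yield, promote→Q0. Q0=[P3] Q1=[] Q2=[P1,P5]
t=40-42: P3@Q0 runs 2, rem=0, completes. Q0=[] Q1=[] Q2=[P1,P5]
t=42-44: P1@Q2 runs 2, rem=0, completes. Q0=[] Q1=[] Q2=[P5]
t=44-47: P5@Q2 runs 3, rem=0, completes. Q0=[] Q1=[] Q2=[]

Answer: P4,P2,P3,P1,P5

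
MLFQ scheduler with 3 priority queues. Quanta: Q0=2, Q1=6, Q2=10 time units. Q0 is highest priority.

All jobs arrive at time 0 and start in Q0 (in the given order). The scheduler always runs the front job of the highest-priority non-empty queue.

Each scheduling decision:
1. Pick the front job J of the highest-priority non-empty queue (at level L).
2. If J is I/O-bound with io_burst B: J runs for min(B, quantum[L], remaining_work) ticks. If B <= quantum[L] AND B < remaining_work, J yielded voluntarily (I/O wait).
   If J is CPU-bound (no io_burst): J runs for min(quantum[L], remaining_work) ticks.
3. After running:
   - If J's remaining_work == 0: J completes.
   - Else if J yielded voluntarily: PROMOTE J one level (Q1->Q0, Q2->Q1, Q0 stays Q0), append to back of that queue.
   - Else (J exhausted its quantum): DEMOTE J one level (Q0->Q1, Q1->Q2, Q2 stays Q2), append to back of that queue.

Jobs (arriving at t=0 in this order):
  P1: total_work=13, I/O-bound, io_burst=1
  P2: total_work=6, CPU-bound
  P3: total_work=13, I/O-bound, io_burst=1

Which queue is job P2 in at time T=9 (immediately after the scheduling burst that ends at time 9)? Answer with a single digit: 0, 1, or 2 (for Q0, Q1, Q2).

t=0-1: P1@Q0 runs 1, rem=12, I/O yield, promote→Q0. Q0=[P2,P3,P1] Q1=[] Q2=[]
t=1-3: P2@Q0 runs 2, rem=4, quantum used, demote→Q1. Q0=[P3,P1] Q1=[P2] Q2=[]
t=3-4: P3@Q0 runs 1, rem=12, I/O yield, promote→Q0. Q0=[P1,P3] Q1=[P2] Q2=[]
t=4-5: P1@Q0 runs 1, rem=11, I/O yield, promote→Q0. Q0=[P3,P1] Q1=[P2] Q2=[]
t=5-6: P3@Q0 runs 1, rem=11, I/O yield, promote→Q0. Q0=[P1,P3] Q1=[P2] Q2=[]
t=6-7: P1@Q0 runs 1, rem=10, I/O yield, promote→Q0. Q0=[P3,P1] Q1=[P2] Q2=[]
t=7-8: P3@Q0 runs 1, rem=10, I/O yield, promote→Q0. Q0=[P1,P3] Q1=[P2] Q2=[]
t=8-9: P1@Q0 runs 1, rem=9, I/O yield, promote→Q0. Q0=[P3,P1] Q1=[P2] Q2=[]
t=9-10: P3@Q0 runs 1, rem=9, I/O yield, promote→Q0. Q0=[P1,P3] Q1=[P2] Q2=[]
t=10-11: P1@Q0 runs 1, rem=8, I/O yield, promote→Q0. Q0=[P3,P1] Q1=[P2] Q2=[]
t=11-12: P3@Q0 runs 1, rem=8, I/O yield, promote→Q0. Q0=[P1,P3] Q1=[P2] Q2=[]
t=12-13: P1@Q0 runs 1, rem=7, I/O yield, promote→Q0. Q0=[P3,P1] Q1=[P2] Q2=[]
t=13-14: P3@Q0 runs 1, rem=7, I/O yield, promote→Q0. Q0=[P1,P3] Q1=[P2] Q2=[]
t=14-15: P1@Q0 runs 1, rem=6, I/O yield, promote→Q0. Q0=[P3,P1] Q1=[P2] Q2=[]
t=15-16: P3@Q0 runs 1, rem=6, I/O yield, promote→Q0. Q0=[P1,P3] Q1=[P2] Q2=[]
t=16-17: P1@Q0 runs 1, rem=5, I/O yield, promote→Q0. Q0=[P3,P1] Q1=[P2] Q2=[]
t=17-18: P3@Q0 runs 1, rem=5, I/O yield, promote→Q0. Q0=[P1,P3] Q1=[P2] Q2=[]
t=18-19: P1@Q0 runs 1, rem=4, I/O yield, promote→Q0. Q0=[P3,P1] Q1=[P2] Q2=[]
t=19-20: P3@Q0 runs 1, rem=4, I/O yield, promote→Q0. Q0=[P1,P3] Q1=[P2] Q2=[]
t=20-21: P1@Q0 runs 1, rem=3, I/O yield, promote→Q0. Q0=[P3,P1] Q1=[P2] Q2=[]
t=21-22: P3@Q0 runs 1, rem=3, I/O yield, promote→Q0. Q0=[P1,P3] Q1=[P2] Q2=[]
t=22-23: P1@Q0 runs 1, rem=2, I/O yield, promote→Q0. Q0=[P3,P1] Q1=[P2] Q2=[]
t=23-24: P3@Q0 runs 1, rem=2, I/O yield, promote→Q0. Q0=[P1,P3] Q1=[P2] Q2=[]
t=24-25: P1@Q0 runs 1, rem=1, I/O yield, promote→Q0. Q0=[P3,P1] Q1=[P2] Q2=[]
t=25-26: P3@Q0 runs 1, rem=1, I/O yield, promote→Q0. Q0=[P1,P3] Q1=[P2] Q2=[]
t=26-27: P1@Q0 runs 1, rem=0, completes. Q0=[P3] Q1=[P2] Q2=[]
t=27-28: P3@Q0 runs 1, rem=0, completes. Q0=[] Q1=[P2] Q2=[]
t=28-32: P2@Q1 runs 4, rem=0, completes. Q0=[] Q1=[] Q2=[]

Answer: 1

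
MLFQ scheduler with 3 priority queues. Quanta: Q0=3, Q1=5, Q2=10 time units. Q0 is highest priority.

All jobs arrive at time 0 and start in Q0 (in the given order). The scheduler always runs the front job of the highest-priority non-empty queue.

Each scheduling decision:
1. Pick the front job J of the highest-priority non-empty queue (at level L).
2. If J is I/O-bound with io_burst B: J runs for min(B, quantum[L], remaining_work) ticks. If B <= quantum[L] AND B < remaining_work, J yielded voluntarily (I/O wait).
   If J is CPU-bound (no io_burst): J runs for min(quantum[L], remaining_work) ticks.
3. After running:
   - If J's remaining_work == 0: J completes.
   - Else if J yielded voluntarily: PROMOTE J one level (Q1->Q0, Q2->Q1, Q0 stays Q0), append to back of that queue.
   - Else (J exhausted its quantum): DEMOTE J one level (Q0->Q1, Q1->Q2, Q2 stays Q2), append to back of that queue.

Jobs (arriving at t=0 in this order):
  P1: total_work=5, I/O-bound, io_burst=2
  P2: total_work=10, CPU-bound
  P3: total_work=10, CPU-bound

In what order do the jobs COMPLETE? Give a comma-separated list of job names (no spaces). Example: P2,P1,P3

Answer: P1,P2,P3

Derivation:
t=0-2: P1@Q0 runs 2, rem=3, I/O yield, promote→Q0. Q0=[P2,P3,P1] Q1=[] Q2=[]
t=2-5: P2@Q0 runs 3, rem=7, quantum used, demote→Q1. Q0=[P3,P1] Q1=[P2] Q2=[]
t=5-8: P3@Q0 runs 3, rem=7, quantum used, demote→Q1. Q0=[P1] Q1=[P2,P3] Q2=[]
t=8-10: P1@Q0 runs 2, rem=1, I/O yield, promote→Q0. Q0=[P1] Q1=[P2,P3] Q2=[]
t=10-11: P1@Q0 runs 1, rem=0, completes. Q0=[] Q1=[P2,P3] Q2=[]
t=11-16: P2@Q1 runs 5, rem=2, quantum used, demote→Q2. Q0=[] Q1=[P3] Q2=[P2]
t=16-21: P3@Q1 runs 5, rem=2, quantum used, demote→Q2. Q0=[] Q1=[] Q2=[P2,P3]
t=21-23: P2@Q2 runs 2, rem=0, completes. Q0=[] Q1=[] Q2=[P3]
t=23-25: P3@Q2 runs 2, rem=0, completes. Q0=[] Q1=[] Q2=[]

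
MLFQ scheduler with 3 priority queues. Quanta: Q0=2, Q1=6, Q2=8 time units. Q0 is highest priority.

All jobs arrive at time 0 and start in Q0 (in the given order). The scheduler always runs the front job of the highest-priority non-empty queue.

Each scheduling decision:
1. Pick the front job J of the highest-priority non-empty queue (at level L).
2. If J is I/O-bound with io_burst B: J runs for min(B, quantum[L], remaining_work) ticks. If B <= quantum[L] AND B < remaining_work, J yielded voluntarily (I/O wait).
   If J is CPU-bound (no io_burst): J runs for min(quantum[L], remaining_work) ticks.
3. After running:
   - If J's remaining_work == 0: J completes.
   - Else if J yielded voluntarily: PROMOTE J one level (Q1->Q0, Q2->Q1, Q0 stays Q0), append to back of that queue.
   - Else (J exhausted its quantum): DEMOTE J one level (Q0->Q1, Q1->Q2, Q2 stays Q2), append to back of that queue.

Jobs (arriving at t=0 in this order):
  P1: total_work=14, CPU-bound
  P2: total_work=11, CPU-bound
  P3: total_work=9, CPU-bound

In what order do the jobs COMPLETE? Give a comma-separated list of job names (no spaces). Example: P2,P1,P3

t=0-2: P1@Q0 runs 2, rem=12, quantum used, demote→Q1. Q0=[P2,P3] Q1=[P1] Q2=[]
t=2-4: P2@Q0 runs 2, rem=9, quantum used, demote→Q1. Q0=[P3] Q1=[P1,P2] Q2=[]
t=4-6: P3@Q0 runs 2, rem=7, quantum used, demote→Q1. Q0=[] Q1=[P1,P2,P3] Q2=[]
t=6-12: P1@Q1 runs 6, rem=6, quantum used, demote→Q2. Q0=[] Q1=[P2,P3] Q2=[P1]
t=12-18: P2@Q1 runs 6, rem=3, quantum used, demote→Q2. Q0=[] Q1=[P3] Q2=[P1,P2]
t=18-24: P3@Q1 runs 6, rem=1, quantum used, demote→Q2. Q0=[] Q1=[] Q2=[P1,P2,P3]
t=24-30: P1@Q2 runs 6, rem=0, completes. Q0=[] Q1=[] Q2=[P2,P3]
t=30-33: P2@Q2 runs 3, rem=0, completes. Q0=[] Q1=[] Q2=[P3]
t=33-34: P3@Q2 runs 1, rem=0, completes. Q0=[] Q1=[] Q2=[]

Answer: P1,P2,P3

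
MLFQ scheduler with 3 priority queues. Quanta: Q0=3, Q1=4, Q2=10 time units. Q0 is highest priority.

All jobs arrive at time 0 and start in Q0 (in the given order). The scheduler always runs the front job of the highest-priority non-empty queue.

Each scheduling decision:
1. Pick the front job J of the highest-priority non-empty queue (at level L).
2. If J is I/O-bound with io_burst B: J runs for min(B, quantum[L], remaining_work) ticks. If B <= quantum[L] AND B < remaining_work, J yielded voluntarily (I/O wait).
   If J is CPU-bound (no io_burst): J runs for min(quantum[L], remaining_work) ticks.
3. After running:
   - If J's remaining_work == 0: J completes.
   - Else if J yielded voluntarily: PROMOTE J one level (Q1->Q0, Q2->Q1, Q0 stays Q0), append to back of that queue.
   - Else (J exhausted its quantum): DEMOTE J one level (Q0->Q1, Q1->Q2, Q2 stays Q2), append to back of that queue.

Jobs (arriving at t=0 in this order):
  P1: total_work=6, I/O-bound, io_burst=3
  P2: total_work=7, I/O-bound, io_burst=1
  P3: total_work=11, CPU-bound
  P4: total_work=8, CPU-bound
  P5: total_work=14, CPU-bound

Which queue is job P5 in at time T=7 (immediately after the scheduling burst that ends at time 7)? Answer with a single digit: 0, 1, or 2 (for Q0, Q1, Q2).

t=0-3: P1@Q0 runs 3, rem=3, I/O yield, promote→Q0. Q0=[P2,P3,P4,P5,P1] Q1=[] Q2=[]
t=3-4: P2@Q0 runs 1, rem=6, I/O yield, promote→Q0. Q0=[P3,P4,P5,P1,P2] Q1=[] Q2=[]
t=4-7: P3@Q0 runs 3, rem=8, quantum used, demote→Q1. Q0=[P4,P5,P1,P2] Q1=[P3] Q2=[]
t=7-10: P4@Q0 runs 3, rem=5, quantum used, demote→Q1. Q0=[P5,P1,P2] Q1=[P3,P4] Q2=[]
t=10-13: P5@Q0 runs 3, rem=11, quantum used, demote→Q1. Q0=[P1,P2] Q1=[P3,P4,P5] Q2=[]
t=13-16: P1@Q0 runs 3, rem=0, completes. Q0=[P2] Q1=[P3,P4,P5] Q2=[]
t=16-17: P2@Q0 runs 1, rem=5, I/O yield, promote→Q0. Q0=[P2] Q1=[P3,P4,P5] Q2=[]
t=17-18: P2@Q0 runs 1, rem=4, I/O yield, promote→Q0. Q0=[P2] Q1=[P3,P4,P5] Q2=[]
t=18-19: P2@Q0 runs 1, rem=3, I/O yield, promote→Q0. Q0=[P2] Q1=[P3,P4,P5] Q2=[]
t=19-20: P2@Q0 runs 1, rem=2, I/O yield, promote→Q0. Q0=[P2] Q1=[P3,P4,P5] Q2=[]
t=20-21: P2@Q0 runs 1, rem=1, I/O yield, promote→Q0. Q0=[P2] Q1=[P3,P4,P5] Q2=[]
t=21-22: P2@Q0 runs 1, rem=0, completes. Q0=[] Q1=[P3,P4,P5] Q2=[]
t=22-26: P3@Q1 runs 4, rem=4, quantum used, demote→Q2. Q0=[] Q1=[P4,P5] Q2=[P3]
t=26-30: P4@Q1 runs 4, rem=1, quantum used, demote→Q2. Q0=[] Q1=[P5] Q2=[P3,P4]
t=30-34: P5@Q1 runs 4, rem=7, quantum used, demote→Q2. Q0=[] Q1=[] Q2=[P3,P4,P5]
t=34-38: P3@Q2 runs 4, rem=0, completes. Q0=[] Q1=[] Q2=[P4,P5]
t=38-39: P4@Q2 runs 1, rem=0, completes. Q0=[] Q1=[] Q2=[P5]
t=39-46: P5@Q2 runs 7, rem=0, completes. Q0=[] Q1=[] Q2=[]

Answer: 0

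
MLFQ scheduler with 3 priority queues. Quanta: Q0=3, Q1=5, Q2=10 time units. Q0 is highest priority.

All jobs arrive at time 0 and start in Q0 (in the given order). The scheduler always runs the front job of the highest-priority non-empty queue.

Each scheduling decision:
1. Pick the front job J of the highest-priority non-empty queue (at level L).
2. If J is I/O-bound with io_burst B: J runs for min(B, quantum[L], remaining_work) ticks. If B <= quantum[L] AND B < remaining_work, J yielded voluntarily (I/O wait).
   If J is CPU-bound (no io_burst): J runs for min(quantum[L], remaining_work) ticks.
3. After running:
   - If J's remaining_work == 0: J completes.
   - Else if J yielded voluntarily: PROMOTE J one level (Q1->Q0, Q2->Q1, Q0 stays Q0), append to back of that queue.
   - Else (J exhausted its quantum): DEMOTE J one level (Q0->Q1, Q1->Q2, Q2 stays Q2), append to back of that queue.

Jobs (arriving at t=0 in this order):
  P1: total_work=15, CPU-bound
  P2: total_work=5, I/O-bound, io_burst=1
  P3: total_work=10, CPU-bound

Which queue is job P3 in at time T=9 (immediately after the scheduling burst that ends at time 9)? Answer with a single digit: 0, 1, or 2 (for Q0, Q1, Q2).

Answer: 1

Derivation:
t=0-3: P1@Q0 runs 3, rem=12, quantum used, demote→Q1. Q0=[P2,P3] Q1=[P1] Q2=[]
t=3-4: P2@Q0 runs 1, rem=4, I/O yield, promote→Q0. Q0=[P3,P2] Q1=[P1] Q2=[]
t=4-7: P3@Q0 runs 3, rem=7, quantum used, demote→Q1. Q0=[P2] Q1=[P1,P3] Q2=[]
t=7-8: P2@Q0 runs 1, rem=3, I/O yield, promote→Q0. Q0=[P2] Q1=[P1,P3] Q2=[]
t=8-9: P2@Q0 runs 1, rem=2, I/O yield, promote→Q0. Q0=[P2] Q1=[P1,P3] Q2=[]
t=9-10: P2@Q0 runs 1, rem=1, I/O yield, promote→Q0. Q0=[P2] Q1=[P1,P3] Q2=[]
t=10-11: P2@Q0 runs 1, rem=0, completes. Q0=[] Q1=[P1,P3] Q2=[]
t=11-16: P1@Q1 runs 5, rem=7, quantum used, demote→Q2. Q0=[] Q1=[P3] Q2=[P1]
t=16-21: P3@Q1 runs 5, rem=2, quantum used, demote→Q2. Q0=[] Q1=[] Q2=[P1,P3]
t=21-28: P1@Q2 runs 7, rem=0, completes. Q0=[] Q1=[] Q2=[P3]
t=28-30: P3@Q2 runs 2, rem=0, completes. Q0=[] Q1=[] Q2=[]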